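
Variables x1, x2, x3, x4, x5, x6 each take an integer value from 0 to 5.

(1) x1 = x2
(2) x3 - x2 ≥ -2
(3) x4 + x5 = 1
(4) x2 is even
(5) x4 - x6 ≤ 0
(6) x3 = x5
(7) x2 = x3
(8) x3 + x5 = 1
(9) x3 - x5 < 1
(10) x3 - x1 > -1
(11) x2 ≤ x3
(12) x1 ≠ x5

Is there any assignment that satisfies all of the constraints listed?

From constraints 1, 6, and 7, x1 = x2 = x3 = x5, so x1 = x5. But constraint 12 says x1 ≠ x5. Contradiction.

Unsatisfiable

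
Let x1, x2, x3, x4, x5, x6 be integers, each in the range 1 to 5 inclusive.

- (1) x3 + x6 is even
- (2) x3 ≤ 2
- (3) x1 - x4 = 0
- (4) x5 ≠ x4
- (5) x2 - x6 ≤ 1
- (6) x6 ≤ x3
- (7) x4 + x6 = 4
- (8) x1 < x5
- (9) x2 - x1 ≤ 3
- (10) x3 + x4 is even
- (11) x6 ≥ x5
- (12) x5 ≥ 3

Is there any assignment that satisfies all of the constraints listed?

From constraints 11 and 12: x6 ≥ x5 and x5 ≥ 3, so x6 ≥ 3. From constraints 2 and 6: x6 ≤ x3 and x3 ≤ 2, so x6 ≤ 2. But 2 < 3, so no value of x6 works.

Unsatisfiable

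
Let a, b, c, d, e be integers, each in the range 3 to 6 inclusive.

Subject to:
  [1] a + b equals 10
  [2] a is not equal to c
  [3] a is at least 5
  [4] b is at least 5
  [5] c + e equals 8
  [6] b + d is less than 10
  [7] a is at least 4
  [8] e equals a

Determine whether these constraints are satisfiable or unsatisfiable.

Satisfiable

The assignment a = 5, b = 5, c = 3, d = 4, e = 5 works:
  constraint 1 holds since a + b = 10.
  constraint 5 holds since c + e = 8.
  constraint 6 holds since b + d = 9.
The rest check out directly.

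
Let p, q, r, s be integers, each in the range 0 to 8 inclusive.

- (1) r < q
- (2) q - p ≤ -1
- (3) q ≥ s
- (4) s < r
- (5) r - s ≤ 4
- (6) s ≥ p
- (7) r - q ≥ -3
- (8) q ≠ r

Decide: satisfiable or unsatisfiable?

Unsatisfiable

Constraints 1, 2, 4, and 6 give q < p, p ≤ s, s < r, r < q. Chaining: q < p ≤ s < r < q, which forces q < q — impossible.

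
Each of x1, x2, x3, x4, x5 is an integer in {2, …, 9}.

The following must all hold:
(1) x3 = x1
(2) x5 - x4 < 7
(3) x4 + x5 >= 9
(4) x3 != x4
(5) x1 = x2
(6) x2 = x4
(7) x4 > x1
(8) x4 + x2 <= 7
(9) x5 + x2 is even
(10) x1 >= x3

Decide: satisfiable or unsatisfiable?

From constraints 1, 5, and 6, x3 = x1 = x2 = x4, so x3 = x4. But constraint 4 says x3 ≠ x4. Contradiction.

Unsatisfiable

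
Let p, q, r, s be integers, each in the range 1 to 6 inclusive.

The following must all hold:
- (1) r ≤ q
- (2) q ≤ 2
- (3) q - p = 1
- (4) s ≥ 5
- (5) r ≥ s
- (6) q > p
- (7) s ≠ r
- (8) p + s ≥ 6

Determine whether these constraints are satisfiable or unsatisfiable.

Unsatisfiable

From constraints 4 and 5: r ≥ s and s ≥ 5, so r ≥ 5. From constraints 1 and 2: r ≤ q and q ≤ 2, so r ≤ 2. But 2 < 5, so no value of r works.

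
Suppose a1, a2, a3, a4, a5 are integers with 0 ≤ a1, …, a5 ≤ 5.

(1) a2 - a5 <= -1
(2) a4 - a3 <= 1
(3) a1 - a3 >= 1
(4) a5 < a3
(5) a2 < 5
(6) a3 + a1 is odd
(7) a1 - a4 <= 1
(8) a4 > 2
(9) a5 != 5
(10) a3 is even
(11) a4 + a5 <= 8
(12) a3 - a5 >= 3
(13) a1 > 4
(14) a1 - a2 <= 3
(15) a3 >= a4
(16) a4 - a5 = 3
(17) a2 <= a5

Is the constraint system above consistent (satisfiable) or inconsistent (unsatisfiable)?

Constraints 1, 3, 12, and 14 give a1 − a3 ≥ 1, a3 − a5 ≥ 3, a5 − a2 ≥ 1, a2 − a1 ≥ -3.
Adding all 4 inequalities: the left sides telescope to 0, and the right sides sum to 1 + 3 + 1 + (-3) = 2. So 0 ≥ 2, which is false.

Unsatisfiable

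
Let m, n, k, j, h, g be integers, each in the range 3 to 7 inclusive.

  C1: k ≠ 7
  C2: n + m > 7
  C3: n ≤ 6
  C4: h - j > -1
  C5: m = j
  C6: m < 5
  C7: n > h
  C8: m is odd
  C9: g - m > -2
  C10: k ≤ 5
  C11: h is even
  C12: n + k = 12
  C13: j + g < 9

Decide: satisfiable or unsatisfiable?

Unsatisfiable

From constraint 3: n ≤ 6. From constraint 10: k ≤ 5. Hence n + k ≤ 11. But constraint 12 requires n + k = 12, and 12 > 11. Contradiction.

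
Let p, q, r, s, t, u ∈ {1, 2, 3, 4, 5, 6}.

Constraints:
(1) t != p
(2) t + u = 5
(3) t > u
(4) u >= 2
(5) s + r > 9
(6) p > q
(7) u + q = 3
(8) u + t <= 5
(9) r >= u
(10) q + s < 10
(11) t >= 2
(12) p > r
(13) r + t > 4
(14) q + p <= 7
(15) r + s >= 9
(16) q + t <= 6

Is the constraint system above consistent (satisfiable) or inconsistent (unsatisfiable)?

Try p = 5, q = 1, r = 4, s = 6, t = 3, u = 2.
Check constraint 2: t + u = 5; constraint 5: s + r = 10; constraint 7: u + q = 3. The remaining constraints are straightforward to verify.

Satisfiable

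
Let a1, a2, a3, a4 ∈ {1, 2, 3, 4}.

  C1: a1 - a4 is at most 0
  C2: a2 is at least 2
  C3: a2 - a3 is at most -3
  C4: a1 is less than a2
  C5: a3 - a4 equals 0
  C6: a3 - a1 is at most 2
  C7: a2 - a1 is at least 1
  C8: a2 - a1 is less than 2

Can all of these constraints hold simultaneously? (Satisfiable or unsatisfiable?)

Constraints 3, 6, and 7 give a2 − a1 ≥ 1, a1 − a3 ≥ -2, a3 − a2 ≥ 3.
Adding all 3 inequalities: the left sides telescope to 0, and the right sides sum to 1 + (-2) + 3 = 2. So 0 ≥ 2, which is false.

Unsatisfiable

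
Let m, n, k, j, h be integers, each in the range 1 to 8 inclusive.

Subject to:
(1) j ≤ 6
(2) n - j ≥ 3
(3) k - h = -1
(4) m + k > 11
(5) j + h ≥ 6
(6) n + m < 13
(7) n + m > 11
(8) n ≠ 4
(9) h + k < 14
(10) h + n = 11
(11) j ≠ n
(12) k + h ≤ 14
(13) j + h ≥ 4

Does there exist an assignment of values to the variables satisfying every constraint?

Satisfiable

The assignment m = 7, n = 5, k = 5, j = 1, h = 6 works:
  constraint 2 holds since n - j = 4.
  constraint 3 holds since k - h = -1.
The rest check out directly.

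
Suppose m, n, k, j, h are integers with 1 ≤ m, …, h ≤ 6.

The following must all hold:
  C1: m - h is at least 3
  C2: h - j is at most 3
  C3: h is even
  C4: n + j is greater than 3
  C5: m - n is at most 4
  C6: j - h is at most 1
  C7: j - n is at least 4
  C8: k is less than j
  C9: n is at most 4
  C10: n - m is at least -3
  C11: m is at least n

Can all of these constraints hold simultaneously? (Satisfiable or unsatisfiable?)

Unsatisfiable

Constraints 1, 5, 6, and 7 give n − m ≥ -4, m − h ≥ 3, h − j ≥ -1, j − n ≥ 4.
Adding all 4 inequalities: the left sides telescope to 0, and the right sides sum to (-4) + 3 + (-1) + 4 = 2. So 0 ≥ 2, which is false.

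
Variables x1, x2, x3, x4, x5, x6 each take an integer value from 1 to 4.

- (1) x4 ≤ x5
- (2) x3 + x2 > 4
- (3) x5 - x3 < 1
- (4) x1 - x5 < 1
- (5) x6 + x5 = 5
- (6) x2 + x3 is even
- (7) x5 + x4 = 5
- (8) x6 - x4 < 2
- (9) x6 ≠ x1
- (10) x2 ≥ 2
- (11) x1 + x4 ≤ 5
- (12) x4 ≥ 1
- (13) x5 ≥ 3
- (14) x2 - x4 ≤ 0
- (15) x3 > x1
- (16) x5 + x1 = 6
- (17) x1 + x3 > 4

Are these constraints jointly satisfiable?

The assignment x1 = 3, x2 = 2, x3 = 4, x4 = 2, x5 = 3, x6 = 2 works:
  constraint 2 holds since x3 + x2 = 6.
  constraint 3 holds since x5 - x3 = -1.
  constraint 4 holds since x1 - x5 = 0.
The rest check out directly.

Satisfiable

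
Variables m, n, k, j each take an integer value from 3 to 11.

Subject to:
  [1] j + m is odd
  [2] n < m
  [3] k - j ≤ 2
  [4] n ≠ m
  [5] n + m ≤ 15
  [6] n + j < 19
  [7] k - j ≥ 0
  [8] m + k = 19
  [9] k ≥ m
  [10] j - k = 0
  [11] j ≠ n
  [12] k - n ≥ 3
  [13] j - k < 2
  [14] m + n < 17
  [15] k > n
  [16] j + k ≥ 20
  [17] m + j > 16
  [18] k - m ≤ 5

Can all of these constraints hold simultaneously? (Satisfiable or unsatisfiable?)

Satisfiable

One satisfying assignment is m = 8, n = 7, k = 11, j = 11.
For the less obvious constraints — constraint 3: k - j = 0; constraint 5: n + m = 15; constraint 6: n + j = 18 — and the others hold by inspection.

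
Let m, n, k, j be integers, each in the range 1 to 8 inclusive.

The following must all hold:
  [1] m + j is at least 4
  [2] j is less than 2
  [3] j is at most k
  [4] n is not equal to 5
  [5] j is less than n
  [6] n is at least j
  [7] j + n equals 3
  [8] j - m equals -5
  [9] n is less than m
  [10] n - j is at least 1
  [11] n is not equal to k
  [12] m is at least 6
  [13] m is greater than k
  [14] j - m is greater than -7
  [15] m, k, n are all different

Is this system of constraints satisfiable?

Satisfiable

Setting (m, n, k, j) = (6, 2, 1, 1) satisfies everything: constraint 1: m + j = 7; constraint 7: j + n = 3, and the others follow.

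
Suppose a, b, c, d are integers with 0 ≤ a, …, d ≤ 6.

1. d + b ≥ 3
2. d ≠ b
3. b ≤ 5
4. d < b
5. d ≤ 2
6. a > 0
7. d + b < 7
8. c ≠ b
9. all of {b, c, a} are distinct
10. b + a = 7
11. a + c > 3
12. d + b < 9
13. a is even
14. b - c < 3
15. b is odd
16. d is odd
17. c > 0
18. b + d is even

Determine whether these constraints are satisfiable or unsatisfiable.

Try a = 2, b = 5, c = 3, d = 1.
Check constraint 1: d + b = 6; constraint 7: d + b = 6. The remaining constraints are straightforward to verify.

Satisfiable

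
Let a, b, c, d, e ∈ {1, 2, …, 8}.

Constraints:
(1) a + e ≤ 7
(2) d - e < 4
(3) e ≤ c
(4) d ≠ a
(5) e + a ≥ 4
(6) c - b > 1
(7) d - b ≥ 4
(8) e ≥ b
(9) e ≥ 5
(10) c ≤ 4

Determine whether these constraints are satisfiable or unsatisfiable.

From constraints 3 and 9: c ≥ e and e ≥ 5, so c ≥ 5. From constraint 10: c ≤ 4. But 4 < 5, so no value of c works.

Unsatisfiable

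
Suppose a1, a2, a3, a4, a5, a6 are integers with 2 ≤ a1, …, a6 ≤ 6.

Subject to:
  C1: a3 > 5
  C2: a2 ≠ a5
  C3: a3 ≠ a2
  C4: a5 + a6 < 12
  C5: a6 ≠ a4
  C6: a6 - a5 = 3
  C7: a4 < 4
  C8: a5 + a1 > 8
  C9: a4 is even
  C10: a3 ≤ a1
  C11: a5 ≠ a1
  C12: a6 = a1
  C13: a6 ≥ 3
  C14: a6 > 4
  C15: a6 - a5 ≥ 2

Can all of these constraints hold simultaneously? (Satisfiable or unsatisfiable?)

Satisfiable

Setting (a1, a2, a3, a4, a5, a6) = (6, 5, 6, 2, 3, 6) satisfies everything: constraint 4: a5 + a6 = 9; constraint 6: a6 - a5 = 3; constraint 8: a5 + a1 = 9, and the others follow.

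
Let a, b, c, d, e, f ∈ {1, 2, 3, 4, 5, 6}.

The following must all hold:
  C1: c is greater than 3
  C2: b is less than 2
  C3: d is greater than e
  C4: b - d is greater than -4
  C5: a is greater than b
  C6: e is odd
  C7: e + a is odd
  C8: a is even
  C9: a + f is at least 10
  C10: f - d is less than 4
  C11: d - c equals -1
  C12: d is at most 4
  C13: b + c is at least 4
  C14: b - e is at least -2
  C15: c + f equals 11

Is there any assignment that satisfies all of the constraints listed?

Satisfiable

Setting (a, b, c, d, e, f) = (6, 1, 5, 4, 3, 6) satisfies everything: constraint 4: b - d = -3; constraint 9: a + f = 12; constraint 10: f - d = 2, and the others follow.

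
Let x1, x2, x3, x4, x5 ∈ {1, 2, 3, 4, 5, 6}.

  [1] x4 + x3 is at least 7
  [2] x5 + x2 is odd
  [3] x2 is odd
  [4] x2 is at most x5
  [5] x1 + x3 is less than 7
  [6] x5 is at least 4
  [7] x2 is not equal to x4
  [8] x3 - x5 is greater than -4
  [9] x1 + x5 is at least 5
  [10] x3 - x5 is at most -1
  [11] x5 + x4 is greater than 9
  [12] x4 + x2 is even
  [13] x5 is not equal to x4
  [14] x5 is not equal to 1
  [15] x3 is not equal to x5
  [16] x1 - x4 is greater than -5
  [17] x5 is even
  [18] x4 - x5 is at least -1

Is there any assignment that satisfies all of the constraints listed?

The assignment x1 = 1, x2 = 1, x3 = 5, x4 = 5, x5 = 6 works:
  constraint 1 holds since x4 + x3 = 10.
  constraint 5 holds since x1 + x3 = 6.
  constraint 8 holds since x3 - x5 = -1.
The rest check out directly.

Satisfiable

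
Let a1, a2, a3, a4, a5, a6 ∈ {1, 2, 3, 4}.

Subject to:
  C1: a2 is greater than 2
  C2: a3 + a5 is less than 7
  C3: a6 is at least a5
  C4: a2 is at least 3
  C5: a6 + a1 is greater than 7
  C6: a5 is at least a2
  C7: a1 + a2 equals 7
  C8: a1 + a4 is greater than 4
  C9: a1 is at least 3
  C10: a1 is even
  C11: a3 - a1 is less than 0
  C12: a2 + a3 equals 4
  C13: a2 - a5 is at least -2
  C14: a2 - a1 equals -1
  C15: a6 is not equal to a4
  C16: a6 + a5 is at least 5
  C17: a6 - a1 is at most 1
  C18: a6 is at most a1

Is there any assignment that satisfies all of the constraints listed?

Satisfiable

The assignment a1 = 4, a2 = 3, a3 = 1, a4 = 2, a5 = 4, a6 = 4 works:
  constraint 2 holds since a3 + a5 = 5.
  constraint 5 holds since a6 + a1 = 8.
  constraint 7 holds since a1 + a2 = 7.
The rest check out directly.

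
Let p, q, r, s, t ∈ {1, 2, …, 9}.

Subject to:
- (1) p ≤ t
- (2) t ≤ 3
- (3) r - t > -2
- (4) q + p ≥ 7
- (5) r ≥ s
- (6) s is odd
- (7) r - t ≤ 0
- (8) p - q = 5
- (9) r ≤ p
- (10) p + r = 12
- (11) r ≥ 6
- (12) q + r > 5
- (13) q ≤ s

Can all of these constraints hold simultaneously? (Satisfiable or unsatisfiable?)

Unsatisfiable

From constraints 9 and 11: p ≥ r and r ≥ 6, so p ≥ 6. From constraints 1 and 2: p ≤ t and t ≤ 3, so p ≤ 3. But 3 < 6, so no value of p works.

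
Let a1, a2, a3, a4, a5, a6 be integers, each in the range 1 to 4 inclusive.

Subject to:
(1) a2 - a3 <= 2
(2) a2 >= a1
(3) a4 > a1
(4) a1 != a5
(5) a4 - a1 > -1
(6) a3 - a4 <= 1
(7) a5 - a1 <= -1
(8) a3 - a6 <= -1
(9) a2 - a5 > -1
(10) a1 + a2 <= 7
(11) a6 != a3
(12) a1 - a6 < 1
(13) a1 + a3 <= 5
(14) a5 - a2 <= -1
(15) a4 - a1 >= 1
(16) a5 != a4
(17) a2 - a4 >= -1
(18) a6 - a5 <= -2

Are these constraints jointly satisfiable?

Constraints 1, 7, 8, 15, 17, and 18 give a5 − a6 ≥ 2, a6 − a3 ≥ 1, a3 − a2 ≥ -2, a2 − a4 ≥ -1, a4 − a1 ≥ 1, a1 − a5 ≥ 1.
Adding all 6 inequalities: the left sides telescope to 0, and the right sides sum to 2 + 1 + (-2) + (-1) + 1 + 1 = 2. So 0 ≥ 2, which is false.

Unsatisfiable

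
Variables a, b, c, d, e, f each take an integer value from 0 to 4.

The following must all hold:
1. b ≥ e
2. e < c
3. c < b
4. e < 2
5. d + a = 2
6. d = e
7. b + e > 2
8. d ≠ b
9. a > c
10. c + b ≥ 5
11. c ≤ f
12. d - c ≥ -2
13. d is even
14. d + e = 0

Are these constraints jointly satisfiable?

The assignment a = 2, b = 4, c = 1, d = 0, e = 0, f = 3 works:
  constraint 5 holds since d + a = 2.
  constraint 7 holds since b + e = 4.
  constraint 10 holds since c + b = 5.
The rest check out directly.

Satisfiable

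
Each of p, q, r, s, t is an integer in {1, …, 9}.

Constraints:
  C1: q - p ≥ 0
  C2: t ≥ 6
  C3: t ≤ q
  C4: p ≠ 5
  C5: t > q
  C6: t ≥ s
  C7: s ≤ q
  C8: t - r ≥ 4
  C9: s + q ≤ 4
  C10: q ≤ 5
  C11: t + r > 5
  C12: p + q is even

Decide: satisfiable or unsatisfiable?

From constraint 2: t ≥ 6. From constraints 3 and 10: t ≤ q and q ≤ 5, so t ≤ 5. But 5 < 6, so no value of t works.

Unsatisfiable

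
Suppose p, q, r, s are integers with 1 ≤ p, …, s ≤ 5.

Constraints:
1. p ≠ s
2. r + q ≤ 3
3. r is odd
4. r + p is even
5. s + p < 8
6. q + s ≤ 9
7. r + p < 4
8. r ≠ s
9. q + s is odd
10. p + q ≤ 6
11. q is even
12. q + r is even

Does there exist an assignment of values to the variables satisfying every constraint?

Unsatisfiable

Constraint 11 makes q even and constraint 3 makes r odd, so q + r must be odd. Constraint 12 says q + r is even — contradiction.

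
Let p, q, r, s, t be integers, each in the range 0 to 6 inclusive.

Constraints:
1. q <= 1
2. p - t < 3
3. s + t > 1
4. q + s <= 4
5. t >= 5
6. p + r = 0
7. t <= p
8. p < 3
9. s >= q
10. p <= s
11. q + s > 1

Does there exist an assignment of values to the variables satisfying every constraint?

From constraints 5 and 7: p ≥ t and t ≥ 5, so p ≥ 5. From constraint 8: p ≤ 2. But 2 < 5, so no value of p works.

Unsatisfiable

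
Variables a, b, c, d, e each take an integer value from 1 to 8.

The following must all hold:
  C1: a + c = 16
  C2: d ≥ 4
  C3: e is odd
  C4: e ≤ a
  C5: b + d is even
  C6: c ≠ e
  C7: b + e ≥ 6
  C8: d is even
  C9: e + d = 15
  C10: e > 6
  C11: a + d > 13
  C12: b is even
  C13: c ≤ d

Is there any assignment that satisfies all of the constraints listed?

Satisfiable

One satisfying assignment is a = 8, b = 2, c = 8, d = 8, e = 7.
For the less obvious constraints — constraint 1: a + c = 16; constraint 7: b + e = 9; constraint 9: e + d = 15 — and the others hold by inspection.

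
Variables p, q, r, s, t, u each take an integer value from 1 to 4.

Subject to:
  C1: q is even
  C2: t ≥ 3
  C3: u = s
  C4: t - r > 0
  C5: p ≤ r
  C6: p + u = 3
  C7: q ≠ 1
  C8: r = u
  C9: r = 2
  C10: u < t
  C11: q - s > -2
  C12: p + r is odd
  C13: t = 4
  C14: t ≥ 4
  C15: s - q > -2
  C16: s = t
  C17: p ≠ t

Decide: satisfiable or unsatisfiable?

Unsatisfiable

Constraint 9 fixes r = 2 and constraint 13 fixes t = 4. Constraints 3, 8, and 16 give r = u = s = t, so r = t. But 2 ≠ 4 — contradiction.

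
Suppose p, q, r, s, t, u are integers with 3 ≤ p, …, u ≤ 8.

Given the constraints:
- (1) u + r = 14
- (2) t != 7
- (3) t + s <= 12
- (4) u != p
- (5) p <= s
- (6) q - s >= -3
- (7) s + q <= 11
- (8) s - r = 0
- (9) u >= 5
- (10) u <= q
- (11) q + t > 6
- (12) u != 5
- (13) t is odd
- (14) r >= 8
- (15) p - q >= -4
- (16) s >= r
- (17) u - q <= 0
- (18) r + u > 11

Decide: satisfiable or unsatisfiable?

From constraints 14 and 16: s ≥ r ≥ 8. From constraints 9 and 10: q ≥ u ≥ 5. Hence s + q ≥ 13. But constraint 7 requires s + q ≤ 11, and 11 < 13. Contradiction.

Unsatisfiable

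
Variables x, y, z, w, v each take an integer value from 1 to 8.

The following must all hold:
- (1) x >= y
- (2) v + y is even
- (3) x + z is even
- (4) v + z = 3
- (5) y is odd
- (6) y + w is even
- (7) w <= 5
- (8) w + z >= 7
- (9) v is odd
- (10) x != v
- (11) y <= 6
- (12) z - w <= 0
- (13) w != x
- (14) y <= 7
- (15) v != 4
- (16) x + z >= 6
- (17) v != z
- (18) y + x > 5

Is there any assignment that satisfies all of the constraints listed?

Satisfiable

Take x = 6, y = 1, z = 2, w = 5, v = 1. Then constraint 4: v + z = 3; constraint 8: w + z = 7; constraint 12: z - w = -3, and every other listed constraint is also met.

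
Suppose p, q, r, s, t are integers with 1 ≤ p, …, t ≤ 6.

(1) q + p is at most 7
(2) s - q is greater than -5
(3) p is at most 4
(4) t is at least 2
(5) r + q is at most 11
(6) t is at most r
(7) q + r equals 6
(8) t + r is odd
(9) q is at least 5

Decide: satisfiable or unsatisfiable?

From constraint 9: q ≥ 5. From constraints 4 and 6: r ≥ t ≥ 2. Hence q + r ≥ 7. But constraint 7 requires q + r = 6, and 6 < 7. Contradiction.

Unsatisfiable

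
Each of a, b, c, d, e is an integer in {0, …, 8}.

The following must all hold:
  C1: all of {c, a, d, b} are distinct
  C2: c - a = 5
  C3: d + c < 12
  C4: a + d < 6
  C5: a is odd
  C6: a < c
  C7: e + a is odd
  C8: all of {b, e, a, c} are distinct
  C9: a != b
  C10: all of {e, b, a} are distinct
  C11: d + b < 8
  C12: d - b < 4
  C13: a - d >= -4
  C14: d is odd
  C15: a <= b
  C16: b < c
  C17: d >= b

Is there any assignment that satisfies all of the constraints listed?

Try a = 1, b = 2, c = 6, d = 3, e = 0.
Check constraint 2: c - a = 5; constraint 3: d + c = 9; constraint 4: a + d = 4. The remaining constraints are straightforward to verify.

Satisfiable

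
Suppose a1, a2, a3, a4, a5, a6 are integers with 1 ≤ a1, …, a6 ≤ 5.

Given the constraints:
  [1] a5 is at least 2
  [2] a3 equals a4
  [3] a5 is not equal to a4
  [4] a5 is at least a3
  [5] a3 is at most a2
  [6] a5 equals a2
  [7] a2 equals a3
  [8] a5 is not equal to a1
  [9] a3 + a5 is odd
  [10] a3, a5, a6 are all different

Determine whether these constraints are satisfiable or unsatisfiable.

From constraints 2, 6, and 7, a5 = a2 = a3 = a4, so a5 = a4. But constraint 3 says a5 ≠ a4. Contradiction.

Unsatisfiable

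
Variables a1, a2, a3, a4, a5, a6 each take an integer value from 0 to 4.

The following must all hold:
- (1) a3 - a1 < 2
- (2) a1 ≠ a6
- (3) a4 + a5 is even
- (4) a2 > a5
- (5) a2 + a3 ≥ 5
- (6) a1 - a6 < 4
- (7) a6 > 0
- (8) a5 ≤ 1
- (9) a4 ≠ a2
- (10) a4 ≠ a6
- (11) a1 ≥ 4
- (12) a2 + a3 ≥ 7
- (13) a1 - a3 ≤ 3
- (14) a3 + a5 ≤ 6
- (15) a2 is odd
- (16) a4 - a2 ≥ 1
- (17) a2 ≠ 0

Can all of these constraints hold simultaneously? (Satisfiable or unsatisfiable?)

Take a1 = 4, a2 = 3, a3 = 4, a4 = 4, a5 = 0, a6 = 3. Then constraint 1: a3 - a1 = 0; constraint 5: a2 + a3 = 7; constraint 6: a1 - a6 = 1, and every other listed constraint is also met.

Satisfiable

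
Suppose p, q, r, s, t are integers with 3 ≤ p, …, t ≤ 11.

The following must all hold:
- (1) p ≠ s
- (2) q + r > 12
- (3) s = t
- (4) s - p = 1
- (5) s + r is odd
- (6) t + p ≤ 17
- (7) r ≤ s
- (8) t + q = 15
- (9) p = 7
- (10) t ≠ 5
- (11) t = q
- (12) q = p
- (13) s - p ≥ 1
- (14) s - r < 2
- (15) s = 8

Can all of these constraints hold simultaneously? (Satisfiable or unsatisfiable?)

Unsatisfiable

Constraint 15 fixes s = 8 and constraint 9 fixes p = 7. Constraints 3, 11, and 12 give s = t = q = p, so s = p. But 8 ≠ 7 — contradiction.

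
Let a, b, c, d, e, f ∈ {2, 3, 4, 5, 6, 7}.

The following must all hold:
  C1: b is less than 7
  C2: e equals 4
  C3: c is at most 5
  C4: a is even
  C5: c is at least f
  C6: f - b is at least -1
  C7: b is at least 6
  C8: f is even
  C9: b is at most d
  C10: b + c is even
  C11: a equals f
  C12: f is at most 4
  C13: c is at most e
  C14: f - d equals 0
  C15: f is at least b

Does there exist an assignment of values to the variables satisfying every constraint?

Unsatisfiable

From constraints 7 and 15: f ≥ b and b ≥ 6, so f ≥ 6. From constraint 12: f ≤ 4. But 4 < 6, so no value of f works.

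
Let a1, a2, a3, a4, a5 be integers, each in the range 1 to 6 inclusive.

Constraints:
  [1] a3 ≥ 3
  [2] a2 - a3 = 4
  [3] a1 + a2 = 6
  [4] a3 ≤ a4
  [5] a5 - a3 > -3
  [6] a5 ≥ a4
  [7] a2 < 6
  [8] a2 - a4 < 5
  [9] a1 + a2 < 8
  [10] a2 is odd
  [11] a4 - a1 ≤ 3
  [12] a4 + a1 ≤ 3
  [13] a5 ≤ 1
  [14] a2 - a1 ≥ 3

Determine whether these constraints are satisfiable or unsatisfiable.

From constraints 1 and 4: a4 ≥ a3 and a3 ≥ 3, so a4 ≥ 3. From constraints 6 and 13: a4 ≤ a5 and a5 ≤ 1, so a4 ≤ 1. But 1 < 3, so no value of a4 works.

Unsatisfiable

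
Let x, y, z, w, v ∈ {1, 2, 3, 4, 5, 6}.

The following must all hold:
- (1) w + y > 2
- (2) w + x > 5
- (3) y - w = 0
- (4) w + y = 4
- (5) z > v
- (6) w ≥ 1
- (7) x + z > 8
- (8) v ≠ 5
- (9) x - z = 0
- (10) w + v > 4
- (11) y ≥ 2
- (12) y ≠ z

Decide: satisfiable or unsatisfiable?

The assignment x = 5, y = 2, z = 5, w = 2, v = 3 works:
  constraint 1 holds since w + y = 4.
  constraint 2 holds since w + x = 7.
  constraint 3 holds since y - w = 0.
The rest check out directly.

Satisfiable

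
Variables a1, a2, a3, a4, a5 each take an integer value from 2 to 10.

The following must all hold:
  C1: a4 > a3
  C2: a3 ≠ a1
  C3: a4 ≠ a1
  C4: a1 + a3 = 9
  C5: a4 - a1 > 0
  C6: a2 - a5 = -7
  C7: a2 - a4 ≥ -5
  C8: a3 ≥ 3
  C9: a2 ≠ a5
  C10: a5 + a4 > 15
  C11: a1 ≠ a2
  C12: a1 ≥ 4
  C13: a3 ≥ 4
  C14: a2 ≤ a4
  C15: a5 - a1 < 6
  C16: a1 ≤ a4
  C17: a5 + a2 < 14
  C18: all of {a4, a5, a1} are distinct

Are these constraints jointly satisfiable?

Try a1 = 5, a2 = 3, a3 = 4, a4 = 8, a5 = 10.
Check constraint 4: a1 + a3 = 9; constraint 5: a4 - a1 = 3. The remaining constraints are straightforward to verify.

Satisfiable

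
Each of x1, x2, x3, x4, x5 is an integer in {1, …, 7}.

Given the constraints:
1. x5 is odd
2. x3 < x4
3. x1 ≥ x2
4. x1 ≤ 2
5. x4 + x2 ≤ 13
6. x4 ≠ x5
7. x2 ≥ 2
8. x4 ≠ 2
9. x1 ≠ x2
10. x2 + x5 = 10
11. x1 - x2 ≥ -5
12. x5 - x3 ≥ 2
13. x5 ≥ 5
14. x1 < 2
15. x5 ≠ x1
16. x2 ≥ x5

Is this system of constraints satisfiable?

From constraints 13 and 16: x2 ≥ x5 and x5 ≥ 5, so x2 ≥ 5. From constraints 3 and 4: x2 ≤ x1 and x1 ≤ 2, so x2 ≤ 2. But 2 < 5, so no value of x2 works.

Unsatisfiable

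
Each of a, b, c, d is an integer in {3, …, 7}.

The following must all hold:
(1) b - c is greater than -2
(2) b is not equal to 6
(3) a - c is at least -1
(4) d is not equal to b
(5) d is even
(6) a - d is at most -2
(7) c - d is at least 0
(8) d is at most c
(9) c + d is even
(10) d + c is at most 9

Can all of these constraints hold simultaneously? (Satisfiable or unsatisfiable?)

Constraints 3, 6, and 7 give c − d ≥ 0, d − a ≥ 2, a − c ≥ -1.
Adding all 3 inequalities: the left sides telescope to 0, and the right sides sum to 0 + 2 + (-1) = 1. So 0 ≥ 1, which is false.

Unsatisfiable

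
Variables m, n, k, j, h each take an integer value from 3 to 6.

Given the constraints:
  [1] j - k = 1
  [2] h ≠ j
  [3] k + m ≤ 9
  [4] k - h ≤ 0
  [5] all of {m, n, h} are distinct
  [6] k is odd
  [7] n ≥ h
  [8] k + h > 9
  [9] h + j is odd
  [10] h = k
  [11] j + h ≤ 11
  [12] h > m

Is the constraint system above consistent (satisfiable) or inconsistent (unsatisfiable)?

One satisfying assignment is m = 4, n = 6, k = 5, j = 6, h = 5.
For the less obvious constraints — constraint 1: j - k = 1; constraint 3: k + m = 9; constraint 4: k - h = 0 — and the others hold by inspection.

Satisfiable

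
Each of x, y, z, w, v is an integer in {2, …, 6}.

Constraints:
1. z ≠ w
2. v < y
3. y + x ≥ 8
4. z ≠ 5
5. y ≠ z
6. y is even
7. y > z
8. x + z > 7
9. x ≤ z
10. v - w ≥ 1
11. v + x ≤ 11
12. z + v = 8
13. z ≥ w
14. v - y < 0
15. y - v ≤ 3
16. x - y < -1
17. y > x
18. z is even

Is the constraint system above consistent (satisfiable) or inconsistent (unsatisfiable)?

Take x = 4, y = 6, z = 4, w = 3, v = 4. Then constraint 3: y + x = 10; constraint 8: x + z = 8, and every other listed constraint is also met.

Satisfiable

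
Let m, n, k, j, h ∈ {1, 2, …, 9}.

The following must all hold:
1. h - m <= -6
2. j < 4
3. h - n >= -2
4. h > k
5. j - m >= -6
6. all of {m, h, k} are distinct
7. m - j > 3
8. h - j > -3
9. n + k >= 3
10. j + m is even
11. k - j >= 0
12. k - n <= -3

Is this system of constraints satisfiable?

Constraints 1, 3, 5, 11, and 12 give m − h ≥ 6, h − n ≥ -2, n − k ≥ 3, k − j ≥ 0, j − m ≥ -6.
Adding all 5 inequalities: the left sides telescope to 0, and the right sides sum to 6 + (-2) + 3 + 0 + (-6) = 1. So 0 ≥ 1, which is false.

Unsatisfiable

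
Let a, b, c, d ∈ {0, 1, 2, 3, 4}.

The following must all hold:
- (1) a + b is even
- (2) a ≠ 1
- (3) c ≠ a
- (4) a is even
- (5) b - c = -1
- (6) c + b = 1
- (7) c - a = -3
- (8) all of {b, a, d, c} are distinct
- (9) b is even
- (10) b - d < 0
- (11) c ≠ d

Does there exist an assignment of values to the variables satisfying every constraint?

Try a = 4, b = 0, c = 1, d = 3.
Check constraint 5: b - c = -1; constraint 6: c + b = 1. The remaining constraints are straightforward to verify.

Satisfiable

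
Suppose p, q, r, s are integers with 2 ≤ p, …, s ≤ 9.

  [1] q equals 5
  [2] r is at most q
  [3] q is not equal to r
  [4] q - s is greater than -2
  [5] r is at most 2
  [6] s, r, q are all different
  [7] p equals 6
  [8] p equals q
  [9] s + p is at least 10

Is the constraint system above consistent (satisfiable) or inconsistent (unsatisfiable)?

Constraint 7 fixes p = 6 and constraint 1 fixes q = 5, but constraint 8 requires p = q. Since 6 ≠ 5, contradiction.

Unsatisfiable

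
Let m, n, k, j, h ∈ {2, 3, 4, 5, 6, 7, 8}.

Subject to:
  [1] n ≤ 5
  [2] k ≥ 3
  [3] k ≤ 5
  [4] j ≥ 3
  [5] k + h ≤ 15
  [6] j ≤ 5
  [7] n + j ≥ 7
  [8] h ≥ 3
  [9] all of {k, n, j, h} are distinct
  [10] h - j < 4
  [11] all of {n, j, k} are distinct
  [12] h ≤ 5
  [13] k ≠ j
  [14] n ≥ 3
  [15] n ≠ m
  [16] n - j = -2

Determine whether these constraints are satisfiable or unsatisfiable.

Constraints 1, 2, 3, 4, 6, 8, 12, and 14 confine each of k, n, j, h to the 3 values {3, …, 5}.
Constraint 9 requires all 4 of them to be distinct, but only 3 values are available — impossible by the pigeonhole principle.

Unsatisfiable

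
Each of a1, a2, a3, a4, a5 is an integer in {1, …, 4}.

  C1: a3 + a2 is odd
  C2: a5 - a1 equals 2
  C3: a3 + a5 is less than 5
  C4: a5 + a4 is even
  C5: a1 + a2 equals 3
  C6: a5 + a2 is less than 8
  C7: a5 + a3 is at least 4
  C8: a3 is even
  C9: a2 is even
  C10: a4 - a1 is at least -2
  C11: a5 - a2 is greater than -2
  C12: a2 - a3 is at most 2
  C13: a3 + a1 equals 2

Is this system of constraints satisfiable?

Constraint 8 makes a3 even and constraint 9 makes a2 even, so a3 + a2 must be even. Constraint 1 says a3 + a2 is odd — contradiction.

Unsatisfiable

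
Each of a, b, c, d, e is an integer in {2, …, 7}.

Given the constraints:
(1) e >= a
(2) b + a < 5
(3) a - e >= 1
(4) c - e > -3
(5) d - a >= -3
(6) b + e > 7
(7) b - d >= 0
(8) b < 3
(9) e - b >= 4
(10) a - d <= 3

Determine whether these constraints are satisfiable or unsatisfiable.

Constraints 3, 7, 9, and 10 give a − e ≥ 1, e − b ≥ 4, b − d ≥ 0, d − a ≥ -3.
Adding all 4 inequalities: the left sides telescope to 0, and the right sides sum to 1 + 4 + 0 + (-3) = 2. So 0 ≥ 2, which is false.

Unsatisfiable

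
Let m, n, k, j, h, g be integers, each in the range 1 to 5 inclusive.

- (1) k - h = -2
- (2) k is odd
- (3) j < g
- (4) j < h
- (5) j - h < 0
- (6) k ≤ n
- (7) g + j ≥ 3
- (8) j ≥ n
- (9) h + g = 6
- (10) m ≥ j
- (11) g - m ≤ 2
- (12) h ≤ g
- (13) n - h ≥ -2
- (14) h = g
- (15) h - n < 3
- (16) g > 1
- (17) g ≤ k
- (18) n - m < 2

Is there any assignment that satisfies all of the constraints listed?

Unsatisfiable

Constraints 5, 6, 8, 12, and 17 give j < h, h ≤ g, g ≤ k, k ≤ n, n ≤ j. Chaining: j < h ≤ g ≤ k ≤ n ≤ j, which forces j < j — impossible.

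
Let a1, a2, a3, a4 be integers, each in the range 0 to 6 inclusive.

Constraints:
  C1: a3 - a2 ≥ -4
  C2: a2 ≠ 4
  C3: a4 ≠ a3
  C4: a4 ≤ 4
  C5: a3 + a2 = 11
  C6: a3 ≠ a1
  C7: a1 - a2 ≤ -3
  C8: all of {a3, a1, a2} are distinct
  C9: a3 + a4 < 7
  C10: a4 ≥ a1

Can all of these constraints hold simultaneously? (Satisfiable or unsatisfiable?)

Take a1 = 0, a2 = 6, a3 = 5, a4 = 0. Then constraint 1: a3 - a2 = -1; constraint 5: a3 + a2 = 11, and every other listed constraint is also met.

Satisfiable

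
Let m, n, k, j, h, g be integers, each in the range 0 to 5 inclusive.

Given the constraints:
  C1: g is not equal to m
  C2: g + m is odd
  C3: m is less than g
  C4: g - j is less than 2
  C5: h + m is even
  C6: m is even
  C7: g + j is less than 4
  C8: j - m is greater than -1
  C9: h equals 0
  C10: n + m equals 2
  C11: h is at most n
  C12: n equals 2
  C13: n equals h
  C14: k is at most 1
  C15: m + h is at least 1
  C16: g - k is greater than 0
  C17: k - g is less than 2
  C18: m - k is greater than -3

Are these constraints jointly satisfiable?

Constraint 12 fixes n = 2 and constraint 9 fixes h = 0, but constraint 13 requires n = h. Since 2 ≠ 0, contradiction.

Unsatisfiable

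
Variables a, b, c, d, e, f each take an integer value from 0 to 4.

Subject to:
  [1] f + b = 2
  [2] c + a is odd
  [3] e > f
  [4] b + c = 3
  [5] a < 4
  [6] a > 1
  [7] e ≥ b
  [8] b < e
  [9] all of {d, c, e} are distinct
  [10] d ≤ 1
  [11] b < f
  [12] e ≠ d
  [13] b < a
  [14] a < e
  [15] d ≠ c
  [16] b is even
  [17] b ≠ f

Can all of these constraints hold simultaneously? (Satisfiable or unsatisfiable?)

Satisfiable

Take a = 2, b = 0, c = 3, d = 0, e = 4, f = 2. Then constraint 1: f + b = 2; constraint 4: b + c = 3; constraint 9: values 0, 3, 4 are distinct, and every other listed constraint is also met.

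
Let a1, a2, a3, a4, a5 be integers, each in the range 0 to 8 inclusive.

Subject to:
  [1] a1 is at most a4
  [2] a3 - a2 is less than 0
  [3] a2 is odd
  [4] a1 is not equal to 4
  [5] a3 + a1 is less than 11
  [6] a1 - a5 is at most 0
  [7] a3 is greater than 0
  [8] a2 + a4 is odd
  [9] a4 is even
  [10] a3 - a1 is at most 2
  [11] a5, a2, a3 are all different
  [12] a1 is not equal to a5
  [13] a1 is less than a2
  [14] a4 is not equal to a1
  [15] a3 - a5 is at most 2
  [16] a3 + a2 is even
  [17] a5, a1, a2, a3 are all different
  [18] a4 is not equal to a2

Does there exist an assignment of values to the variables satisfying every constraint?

Try a1 = 3, a2 = 7, a3 = 5, a4 = 8, a5 = 6.
Check constraint 2: a3 - a2 = -2; constraint 5: a3 + a1 = 8; constraint 6: a1 - a5 = -3. The remaining constraints are straightforward to verify.

Satisfiable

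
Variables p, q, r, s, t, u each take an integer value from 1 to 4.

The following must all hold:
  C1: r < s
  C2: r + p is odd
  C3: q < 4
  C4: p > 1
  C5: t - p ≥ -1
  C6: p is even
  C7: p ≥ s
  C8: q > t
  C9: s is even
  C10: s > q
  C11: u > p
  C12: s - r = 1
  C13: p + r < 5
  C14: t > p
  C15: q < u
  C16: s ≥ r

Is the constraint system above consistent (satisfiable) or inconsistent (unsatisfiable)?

Constraints 7, 8, 10, and 14 give t < q, q < s, s ≤ p, p < t. Chaining: t < q < s ≤ p < t, which forces t < t — impossible.

Unsatisfiable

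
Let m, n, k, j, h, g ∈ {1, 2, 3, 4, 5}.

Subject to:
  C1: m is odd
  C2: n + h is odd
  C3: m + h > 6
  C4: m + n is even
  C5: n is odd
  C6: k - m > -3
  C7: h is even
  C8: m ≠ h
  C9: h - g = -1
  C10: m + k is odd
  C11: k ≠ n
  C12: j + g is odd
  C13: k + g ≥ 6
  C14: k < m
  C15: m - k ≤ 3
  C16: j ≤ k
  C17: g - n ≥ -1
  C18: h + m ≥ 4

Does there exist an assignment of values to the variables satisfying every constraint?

Setting (m, n, k, j, h, g) = (3, 5, 2, 2, 4, 5) satisfies everything: constraint 3: m + h = 7; constraint 6: k - m = -1, and the others follow.

Satisfiable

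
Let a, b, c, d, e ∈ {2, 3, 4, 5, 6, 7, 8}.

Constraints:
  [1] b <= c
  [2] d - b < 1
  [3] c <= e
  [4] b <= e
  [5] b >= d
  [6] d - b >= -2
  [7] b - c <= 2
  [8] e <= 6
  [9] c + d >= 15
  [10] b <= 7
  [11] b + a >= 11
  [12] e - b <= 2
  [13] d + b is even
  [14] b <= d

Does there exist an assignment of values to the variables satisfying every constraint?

From constraints 3 and 8: c ≤ e ≤ 6. From constraints 5 and 10: d ≤ b ≤ 7. Hence c + d ≤ 13. But constraint 9 requires c + d ≥ 15, and 15 > 13. Contradiction.

Unsatisfiable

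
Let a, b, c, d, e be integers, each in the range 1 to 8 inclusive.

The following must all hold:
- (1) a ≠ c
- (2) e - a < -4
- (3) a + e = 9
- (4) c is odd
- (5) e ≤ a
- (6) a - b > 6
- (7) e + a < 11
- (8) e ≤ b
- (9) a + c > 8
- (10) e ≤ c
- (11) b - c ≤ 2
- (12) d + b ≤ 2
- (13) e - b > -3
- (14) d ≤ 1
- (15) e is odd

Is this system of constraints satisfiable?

Satisfiable

Setting (a, b, c, d, e) = (8, 1, 1, 1, 1) satisfies everything: constraint 2: e - a = -7; constraint 3: a + e = 9, and the others follow.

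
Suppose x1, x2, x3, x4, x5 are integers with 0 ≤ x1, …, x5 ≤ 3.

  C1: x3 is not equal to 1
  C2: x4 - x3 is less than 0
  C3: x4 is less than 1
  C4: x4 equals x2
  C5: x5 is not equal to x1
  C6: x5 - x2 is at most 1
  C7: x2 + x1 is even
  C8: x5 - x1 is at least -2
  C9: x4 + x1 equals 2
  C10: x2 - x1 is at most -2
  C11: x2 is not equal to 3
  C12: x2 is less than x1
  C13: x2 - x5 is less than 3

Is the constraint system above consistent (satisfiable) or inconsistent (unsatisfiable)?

Satisfiable

Take x1 = 2, x2 = 0, x3 = 2, x4 = 0, x5 = 0. Then constraint 2: x4 - x3 = -2; constraint 6: x5 - x2 = 0; constraint 8: x5 - x1 = -2, and every other listed constraint is also met.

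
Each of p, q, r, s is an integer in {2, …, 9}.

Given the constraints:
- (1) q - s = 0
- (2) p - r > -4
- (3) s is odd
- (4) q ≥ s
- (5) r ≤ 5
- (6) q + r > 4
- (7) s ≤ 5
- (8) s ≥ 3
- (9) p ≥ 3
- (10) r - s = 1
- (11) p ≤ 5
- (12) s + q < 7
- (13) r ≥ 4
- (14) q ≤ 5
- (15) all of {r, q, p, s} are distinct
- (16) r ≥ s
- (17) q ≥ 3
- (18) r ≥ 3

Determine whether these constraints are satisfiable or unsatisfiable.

Constraints 5, 7, 8, 9, 11, 14, 17, and 18 confine each of r, q, p, s to the 3 values {3, …, 5}.
Constraint 15 requires all 4 of them to be distinct, but only 3 values are available — impossible by the pigeonhole principle.

Unsatisfiable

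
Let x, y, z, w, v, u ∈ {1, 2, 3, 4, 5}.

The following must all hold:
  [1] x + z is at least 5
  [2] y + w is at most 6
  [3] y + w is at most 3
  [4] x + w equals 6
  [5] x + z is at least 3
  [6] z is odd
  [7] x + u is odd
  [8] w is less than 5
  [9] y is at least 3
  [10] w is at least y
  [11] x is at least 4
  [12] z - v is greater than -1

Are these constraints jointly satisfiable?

From constraint 11: x ≥ 4. From constraints 9 and 10: w ≥ y ≥ 3. Hence x + w ≥ 7. But constraint 4 requires x + w = 6, and 6 < 7. Contradiction.

Unsatisfiable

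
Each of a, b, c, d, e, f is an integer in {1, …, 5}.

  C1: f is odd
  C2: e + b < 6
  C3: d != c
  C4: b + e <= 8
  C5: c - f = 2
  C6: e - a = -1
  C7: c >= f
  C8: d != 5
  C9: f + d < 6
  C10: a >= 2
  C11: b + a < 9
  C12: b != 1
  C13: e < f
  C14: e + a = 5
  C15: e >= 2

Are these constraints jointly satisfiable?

Take a = 3, b = 3, c = 5, d = 2, e = 2, f = 3. Then constraint 2: e + b = 5; constraint 4: b + e = 5; constraint 5: c - f = 2, and every other listed constraint is also met.

Satisfiable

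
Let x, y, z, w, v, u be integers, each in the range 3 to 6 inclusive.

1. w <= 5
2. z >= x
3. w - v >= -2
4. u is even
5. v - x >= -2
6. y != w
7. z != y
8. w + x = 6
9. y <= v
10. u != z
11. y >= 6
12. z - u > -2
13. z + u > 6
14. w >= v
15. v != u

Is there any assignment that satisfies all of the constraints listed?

From constraints 9 and 11: v ≥ y and y ≥ 6, so v ≥ 6. From constraints 1 and 14: v ≤ w and w ≤ 5, so v ≤ 5. But 5 < 6, so no value of v works.

Unsatisfiable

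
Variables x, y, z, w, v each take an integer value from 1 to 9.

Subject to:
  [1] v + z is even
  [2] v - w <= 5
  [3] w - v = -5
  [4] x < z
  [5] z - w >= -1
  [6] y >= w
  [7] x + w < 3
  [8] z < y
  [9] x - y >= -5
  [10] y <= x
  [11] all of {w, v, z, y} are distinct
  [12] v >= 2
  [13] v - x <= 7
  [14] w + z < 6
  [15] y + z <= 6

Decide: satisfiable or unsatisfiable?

Constraints 4, 8, and 10 give z < y, y ≤ x, x < z. Chaining: z < y ≤ x < z, which forces z < z — impossible.

Unsatisfiable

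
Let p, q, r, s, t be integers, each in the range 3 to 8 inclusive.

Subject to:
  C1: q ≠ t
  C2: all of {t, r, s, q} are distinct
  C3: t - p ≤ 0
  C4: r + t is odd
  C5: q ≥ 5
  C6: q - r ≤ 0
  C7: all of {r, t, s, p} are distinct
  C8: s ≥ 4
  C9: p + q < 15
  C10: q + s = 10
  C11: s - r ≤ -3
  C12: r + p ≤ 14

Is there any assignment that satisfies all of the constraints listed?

Satisfiable

Setting (p, q, r, s, t) = (6, 6, 8, 4, 3) satisfies everything: constraint 3: t - p = -3; constraint 6: q - r = -2, and the others follow.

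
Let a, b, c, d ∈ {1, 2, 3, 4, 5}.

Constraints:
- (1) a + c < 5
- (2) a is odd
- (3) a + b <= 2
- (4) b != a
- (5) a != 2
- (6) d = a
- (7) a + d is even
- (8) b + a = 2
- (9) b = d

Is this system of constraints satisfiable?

Unsatisfiable

From constraints 6 and 9, b = d = a, so b = a. But constraint 4 says b ≠ a. Contradiction.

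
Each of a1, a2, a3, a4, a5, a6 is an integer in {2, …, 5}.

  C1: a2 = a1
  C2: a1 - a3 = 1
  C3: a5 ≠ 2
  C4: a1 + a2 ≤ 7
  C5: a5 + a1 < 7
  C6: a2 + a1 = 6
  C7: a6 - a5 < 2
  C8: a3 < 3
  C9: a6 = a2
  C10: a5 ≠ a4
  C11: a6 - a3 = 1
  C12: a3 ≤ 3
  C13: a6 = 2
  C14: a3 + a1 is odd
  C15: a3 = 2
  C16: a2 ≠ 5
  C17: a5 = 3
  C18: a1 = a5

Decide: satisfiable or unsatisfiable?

Unsatisfiable

Constraint 13 fixes a6 = 2 and constraint 17 fixes a5 = 3. Constraints 1, 9, and 18 give a6 = a2 = a1 = a5, so a6 = a5. But 2 ≠ 3 — contradiction.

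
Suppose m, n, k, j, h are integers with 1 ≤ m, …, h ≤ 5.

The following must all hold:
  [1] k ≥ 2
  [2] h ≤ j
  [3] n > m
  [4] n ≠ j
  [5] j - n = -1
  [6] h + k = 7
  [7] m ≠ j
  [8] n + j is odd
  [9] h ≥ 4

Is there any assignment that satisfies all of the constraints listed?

Take m = 2, n = 5, k = 3, j = 4, h = 4. Then constraint 5: j - n = -1; constraint 6: h + k = 7, and every other listed constraint is also met.

Satisfiable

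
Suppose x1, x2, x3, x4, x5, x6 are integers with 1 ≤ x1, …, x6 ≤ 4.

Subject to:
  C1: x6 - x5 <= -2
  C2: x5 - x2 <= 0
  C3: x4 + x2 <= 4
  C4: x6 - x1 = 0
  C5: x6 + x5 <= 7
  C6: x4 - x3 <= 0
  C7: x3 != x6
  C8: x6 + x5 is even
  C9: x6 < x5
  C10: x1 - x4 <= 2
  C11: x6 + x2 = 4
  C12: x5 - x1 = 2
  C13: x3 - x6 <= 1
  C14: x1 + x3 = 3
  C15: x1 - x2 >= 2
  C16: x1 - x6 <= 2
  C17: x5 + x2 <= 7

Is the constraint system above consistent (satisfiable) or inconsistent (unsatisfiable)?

Unsatisfiable

Constraints 1, 2, 6, 10, 13, and 15 give x4 − x1 ≥ -2, x1 − x2 ≥ 2, x2 − x5 ≥ 0, x5 − x6 ≥ 2, x6 − x3 ≥ -1, x3 − x4 ≥ 0.
Adding all 6 inequalities: the left sides telescope to 0, and the right sides sum to (-2) + 2 + 0 + 2 + (-1) + 0 = 1. So 0 ≥ 1, which is false.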